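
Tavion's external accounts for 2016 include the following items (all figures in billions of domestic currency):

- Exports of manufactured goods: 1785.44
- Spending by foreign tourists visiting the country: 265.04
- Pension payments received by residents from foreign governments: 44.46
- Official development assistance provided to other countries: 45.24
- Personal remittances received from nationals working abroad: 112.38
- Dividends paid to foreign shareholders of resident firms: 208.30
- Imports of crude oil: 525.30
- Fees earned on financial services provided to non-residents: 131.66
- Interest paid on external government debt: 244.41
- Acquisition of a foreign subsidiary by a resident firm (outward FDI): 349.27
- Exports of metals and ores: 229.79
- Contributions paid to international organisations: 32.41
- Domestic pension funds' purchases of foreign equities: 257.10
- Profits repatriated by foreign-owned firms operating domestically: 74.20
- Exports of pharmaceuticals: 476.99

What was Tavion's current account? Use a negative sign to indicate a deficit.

Goods: -525.30 + 229.79 + 476.99 + 1785.44 = 1966.92
Services: 131.66 + 265.04 = 396.70
Primary income: -244.41 - 208.30 - 74.20 = -526.91
Secondary income: 112.38 - 45.24 + 44.46 - 32.41 = 79.19
Current account = 1966.92 + 396.70 + (-526.91) + 79.19 = 1915.90
(Excluded from the current account — financial account: acquisition of a foreign subsidiary by a resident firm (outward FDI) 349.27, domestic pension funds' purchases of foreign equities 257.10.)

1915.90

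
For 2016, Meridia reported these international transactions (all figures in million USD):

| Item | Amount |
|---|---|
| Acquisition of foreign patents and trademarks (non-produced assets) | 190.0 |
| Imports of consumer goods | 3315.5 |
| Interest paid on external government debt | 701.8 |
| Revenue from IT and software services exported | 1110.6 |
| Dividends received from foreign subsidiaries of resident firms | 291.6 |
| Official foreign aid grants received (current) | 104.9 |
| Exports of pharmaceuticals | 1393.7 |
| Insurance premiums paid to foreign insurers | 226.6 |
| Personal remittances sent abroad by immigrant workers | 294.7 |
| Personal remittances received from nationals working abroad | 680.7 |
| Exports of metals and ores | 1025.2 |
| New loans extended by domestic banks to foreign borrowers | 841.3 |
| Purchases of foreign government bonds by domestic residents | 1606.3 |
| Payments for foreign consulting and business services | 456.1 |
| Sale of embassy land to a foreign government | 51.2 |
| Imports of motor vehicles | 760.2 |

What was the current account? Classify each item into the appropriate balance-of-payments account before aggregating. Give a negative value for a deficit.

Goods: 1393.7 - 3315.5 + 1025.2 - 760.2 = -1656.8
Services: 1110.6 - 226.6 - 456.1 = 427.9
Primary income: 291.6 - 701.8 = -410.2
Secondary income: 104.9 + 680.7 - 294.7 = 490.9
Current account = (-1656.8) + 427.9 + (-410.2) + 490.9 = -1148.2
(Excluded from the current account — capital account: acquisition of foreign patents and trademarks (non-produced assets) 190.0, sale of embassy land to a foreign government 51.2; financial account: new loans extended by domestic banks to foreign borrowers 841.3, purchases of foreign government bonds by domestic residents 1606.3.)

-1148.2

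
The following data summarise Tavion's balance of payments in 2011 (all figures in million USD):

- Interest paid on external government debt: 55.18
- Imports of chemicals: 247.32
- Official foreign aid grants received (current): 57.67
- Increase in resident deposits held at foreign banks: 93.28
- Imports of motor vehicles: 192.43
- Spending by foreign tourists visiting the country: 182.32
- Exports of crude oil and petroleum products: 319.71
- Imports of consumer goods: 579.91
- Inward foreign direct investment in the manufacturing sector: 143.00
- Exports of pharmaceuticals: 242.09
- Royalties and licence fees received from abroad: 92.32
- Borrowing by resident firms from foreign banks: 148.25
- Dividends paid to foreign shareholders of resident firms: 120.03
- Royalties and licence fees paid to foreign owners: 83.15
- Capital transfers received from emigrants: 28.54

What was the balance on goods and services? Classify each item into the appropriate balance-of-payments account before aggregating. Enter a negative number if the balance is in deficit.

-266.37

Goods: 242.09 + 319.71 - 247.32 - 579.91 - 192.43 = -457.86
Services: 92.32 + 182.32 - 83.15 = 191.49
Trade balance = -457.86 + 191.49 = -266.37
(Excluded from the trade balance — primary income: interest paid on external government debt 55.18, dividends paid to foreign shareholders of resident firms 120.03; secondary income: official foreign aid grants received (current) 57.67; financial account: increase in resident deposits held at foreign banks 93.28, inward foreign direct investment in the manufacturing sector 143.00, borrowing by resident firms from foreign banks 148.25; capital account: capital transfers received from emigrants 28.54.)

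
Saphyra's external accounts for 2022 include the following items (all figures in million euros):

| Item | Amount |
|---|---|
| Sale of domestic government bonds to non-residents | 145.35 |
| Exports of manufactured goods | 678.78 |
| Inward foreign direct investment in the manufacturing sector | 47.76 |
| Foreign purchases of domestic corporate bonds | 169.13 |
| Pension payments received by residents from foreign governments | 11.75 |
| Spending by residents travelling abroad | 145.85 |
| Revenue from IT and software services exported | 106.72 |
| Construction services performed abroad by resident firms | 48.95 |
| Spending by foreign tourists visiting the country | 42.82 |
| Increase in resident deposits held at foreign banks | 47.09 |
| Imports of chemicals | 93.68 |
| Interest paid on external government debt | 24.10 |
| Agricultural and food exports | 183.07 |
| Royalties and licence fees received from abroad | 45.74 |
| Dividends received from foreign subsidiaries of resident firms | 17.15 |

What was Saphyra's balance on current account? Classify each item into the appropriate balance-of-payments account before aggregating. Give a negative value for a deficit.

871.35

Goods: 678.78 - 93.68 + 183.07 = 768.17
Services: 45.74 + 48.95 - 145.85 + 106.72 + 42.82 = 98.38
Primary income: 17.15 - 24.10 = -6.95
Secondary income: 11.75
Current account = 768.17 + 98.38 + (-6.95) + 11.75 = 871.35
(Excluded from the current account — financial account: sale of domestic government bonds to non-residents 145.35, inward foreign direct investment in the manufacturing sector 47.76, foreign purchases of domestic corporate bonds 169.13, increase in resident deposits held at foreign banks 47.09.)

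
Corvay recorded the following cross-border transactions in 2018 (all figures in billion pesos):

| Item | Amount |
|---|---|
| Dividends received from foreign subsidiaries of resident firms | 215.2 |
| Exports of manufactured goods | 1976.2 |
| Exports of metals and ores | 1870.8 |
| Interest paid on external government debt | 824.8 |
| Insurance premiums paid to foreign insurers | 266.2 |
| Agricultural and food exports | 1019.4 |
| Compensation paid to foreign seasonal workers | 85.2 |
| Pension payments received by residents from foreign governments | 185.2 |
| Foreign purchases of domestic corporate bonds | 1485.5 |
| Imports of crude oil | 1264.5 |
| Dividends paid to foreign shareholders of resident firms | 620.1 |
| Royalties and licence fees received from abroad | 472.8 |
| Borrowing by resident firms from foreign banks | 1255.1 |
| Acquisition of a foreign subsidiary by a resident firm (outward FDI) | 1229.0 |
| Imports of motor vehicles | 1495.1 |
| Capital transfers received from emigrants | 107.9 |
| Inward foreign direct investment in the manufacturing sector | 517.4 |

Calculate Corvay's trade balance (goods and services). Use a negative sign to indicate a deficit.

Goods: -1264.5 + 1976.2 - 1495.1 + 1019.4 + 1870.8 = 2106.8
Services: -266.2 + 472.8 = 206.6
Trade balance = 2106.8 + 206.6 = 2313.4
(Excluded from the trade balance — primary income: dividends received from foreign subsidiaries of resident firms 215.2, interest paid on external government debt 824.8, compensation paid to foreign seasonal workers 85.2, dividends paid to foreign shareholders of resident firms 620.1; secondary income: pension payments received by residents from foreign governments 185.2; financial account: foreign purchases of domestic corporate bonds 1485.5, borrowing by resident firms from foreign banks 1255.1, acquisition of a foreign subsidiary by a resident firm (outward FDI) 1229.0, inward foreign direct investment in the manufacturing sector 517.4; capital account: capital transfers received from emigrants 107.9.)

2313.4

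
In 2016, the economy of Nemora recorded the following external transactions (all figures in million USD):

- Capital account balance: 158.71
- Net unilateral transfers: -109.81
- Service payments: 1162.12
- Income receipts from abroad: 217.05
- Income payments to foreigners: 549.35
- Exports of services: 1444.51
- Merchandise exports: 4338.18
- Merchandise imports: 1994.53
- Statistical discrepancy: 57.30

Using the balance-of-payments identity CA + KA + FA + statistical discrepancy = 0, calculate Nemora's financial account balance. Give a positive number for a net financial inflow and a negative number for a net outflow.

Goods balance = 4338.18 - 1994.53 = 2343.65
Services balance = 1444.51 - 1162.12 = 282.39
Trade balance (goods + services) = 2343.65 + 282.39 = 2626.04
Net primary income = 217.05 - 549.35 = -332.30
Net secondary income = -109.81
Current account = 2626.04 + (-332.30) + (-109.81) = 2183.93
Financial account = -(2183.93 + 158.71 + 57.30) = -2399.94

-2399.94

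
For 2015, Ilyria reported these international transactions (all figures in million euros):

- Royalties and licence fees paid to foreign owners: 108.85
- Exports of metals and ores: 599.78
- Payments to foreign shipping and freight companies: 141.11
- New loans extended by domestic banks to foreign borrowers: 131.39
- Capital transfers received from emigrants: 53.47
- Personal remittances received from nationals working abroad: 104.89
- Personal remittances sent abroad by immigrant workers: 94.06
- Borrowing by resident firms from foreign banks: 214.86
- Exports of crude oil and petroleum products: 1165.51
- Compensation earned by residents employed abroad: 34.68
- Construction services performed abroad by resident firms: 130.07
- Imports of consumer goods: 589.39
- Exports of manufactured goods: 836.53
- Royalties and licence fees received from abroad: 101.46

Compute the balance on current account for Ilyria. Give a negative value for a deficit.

Goods: 599.78 - 589.39 + 1165.51 + 836.53 = 2012.43
Services: -141.11 + 130.07 - 108.85 + 101.46 = -18.43
Primary income: 34.68
Secondary income: -94.06 + 104.89 = 10.83
Current account = 2012.43 + (-18.43) + 34.68 + 10.83 = 2039.51
(Excluded from the current account — financial account: new loans extended by domestic banks to foreign borrowers 131.39, borrowing by resident firms from foreign banks 214.86; capital account: capital transfers received from emigrants 53.47.)

2039.51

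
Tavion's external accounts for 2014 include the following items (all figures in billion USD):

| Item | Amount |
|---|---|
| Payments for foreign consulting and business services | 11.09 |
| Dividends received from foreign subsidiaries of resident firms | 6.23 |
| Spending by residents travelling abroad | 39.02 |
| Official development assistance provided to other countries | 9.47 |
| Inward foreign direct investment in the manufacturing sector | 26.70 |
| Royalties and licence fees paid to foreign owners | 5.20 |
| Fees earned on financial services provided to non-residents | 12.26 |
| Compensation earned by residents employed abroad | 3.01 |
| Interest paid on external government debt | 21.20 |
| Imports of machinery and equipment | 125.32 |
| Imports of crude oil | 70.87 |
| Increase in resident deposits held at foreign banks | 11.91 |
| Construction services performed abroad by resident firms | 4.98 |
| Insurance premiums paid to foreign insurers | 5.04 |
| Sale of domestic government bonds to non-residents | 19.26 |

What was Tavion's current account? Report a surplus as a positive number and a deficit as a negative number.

-260.73

Goods: -125.32 - 70.87 = -196.19
Services: -39.02 + 12.26 - 11.09 + 4.98 - 5.20 - 5.04 = -43.11
Primary income: 6.23 + 3.01 - 21.20 = -11.96
Secondary income: -9.47
Current account = (-196.19) + (-43.11) + (-11.96) + (-9.47) = -260.73
(Excluded from the current account — financial account: inward foreign direct investment in the manufacturing sector 26.70, increase in resident deposits held at foreign banks 11.91, sale of domestic government bonds to non-residents 19.26.)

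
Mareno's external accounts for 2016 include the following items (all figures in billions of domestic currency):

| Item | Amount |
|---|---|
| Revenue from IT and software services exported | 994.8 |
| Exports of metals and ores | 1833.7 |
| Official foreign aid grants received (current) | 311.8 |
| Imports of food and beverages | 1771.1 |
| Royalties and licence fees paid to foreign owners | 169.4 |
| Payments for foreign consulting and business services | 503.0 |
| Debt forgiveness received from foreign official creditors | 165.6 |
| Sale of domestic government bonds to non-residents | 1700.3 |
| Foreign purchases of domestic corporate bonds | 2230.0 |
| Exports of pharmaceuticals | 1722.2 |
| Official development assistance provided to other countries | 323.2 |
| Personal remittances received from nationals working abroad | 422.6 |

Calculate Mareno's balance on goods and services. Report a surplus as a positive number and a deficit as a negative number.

Goods: 1833.7 + 1722.2 - 1771.1 = 1784.8
Services: -169.4 + 994.8 - 503.0 = 322.4
Trade balance = 1784.8 + 322.4 = 2107.2
(Excluded from the trade balance — secondary income: official foreign aid grants received (current) 311.8, official development assistance provided to other countries 323.2, personal remittances received from nationals working abroad 422.6; capital account: debt forgiveness received from foreign official creditors 165.6; financial account: sale of domestic government bonds to non-residents 1700.3, foreign purchases of domestic corporate bonds 2230.0.)

2107.2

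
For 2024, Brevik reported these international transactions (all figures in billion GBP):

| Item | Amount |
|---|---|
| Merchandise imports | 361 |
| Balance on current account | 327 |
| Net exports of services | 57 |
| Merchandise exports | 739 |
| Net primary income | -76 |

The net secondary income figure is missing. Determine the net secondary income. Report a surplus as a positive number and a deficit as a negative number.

Current account = goods balance + services balance + net primary income + net secondary income
Sum of the known components = 359
Net secondary income = CA - (known components) = 327 - 359 = -32

-32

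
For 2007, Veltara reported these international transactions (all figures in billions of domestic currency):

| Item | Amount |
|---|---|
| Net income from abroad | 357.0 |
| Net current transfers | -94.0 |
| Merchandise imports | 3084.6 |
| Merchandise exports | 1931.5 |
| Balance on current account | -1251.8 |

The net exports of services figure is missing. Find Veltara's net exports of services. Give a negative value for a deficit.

Current account = goods balance + services balance + net primary income + net secondary income
Sum of the known components = -890.1
Net exports of services = CA - (known components) = -1251.8 - (-890.1) = -361.7

-361.7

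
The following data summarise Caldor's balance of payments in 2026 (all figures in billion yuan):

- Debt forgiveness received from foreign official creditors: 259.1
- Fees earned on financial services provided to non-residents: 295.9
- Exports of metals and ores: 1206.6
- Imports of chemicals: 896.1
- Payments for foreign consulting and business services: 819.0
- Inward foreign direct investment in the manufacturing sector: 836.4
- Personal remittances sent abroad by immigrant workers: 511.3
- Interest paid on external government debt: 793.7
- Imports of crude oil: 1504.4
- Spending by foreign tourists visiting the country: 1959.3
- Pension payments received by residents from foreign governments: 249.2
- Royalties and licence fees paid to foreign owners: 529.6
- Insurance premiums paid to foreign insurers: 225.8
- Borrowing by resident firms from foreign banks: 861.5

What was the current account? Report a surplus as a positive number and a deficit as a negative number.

-1568.9

Goods: -1504.4 + 1206.6 - 896.1 = -1193.9
Services: -529.6 + 295.9 + 1959.3 - 819.0 - 225.8 = 680.8
Primary income: -793.7
Secondary income: 249.2 - 511.3 = -262.1
Current account = (-1193.9) + 680.8 + (-793.7) + (-262.1) = -1568.9
(Excluded from the current account — capital account: debt forgiveness received from foreign official creditors 259.1; financial account: inward foreign direct investment in the manufacturing sector 836.4, borrowing by resident firms from foreign banks 861.5.)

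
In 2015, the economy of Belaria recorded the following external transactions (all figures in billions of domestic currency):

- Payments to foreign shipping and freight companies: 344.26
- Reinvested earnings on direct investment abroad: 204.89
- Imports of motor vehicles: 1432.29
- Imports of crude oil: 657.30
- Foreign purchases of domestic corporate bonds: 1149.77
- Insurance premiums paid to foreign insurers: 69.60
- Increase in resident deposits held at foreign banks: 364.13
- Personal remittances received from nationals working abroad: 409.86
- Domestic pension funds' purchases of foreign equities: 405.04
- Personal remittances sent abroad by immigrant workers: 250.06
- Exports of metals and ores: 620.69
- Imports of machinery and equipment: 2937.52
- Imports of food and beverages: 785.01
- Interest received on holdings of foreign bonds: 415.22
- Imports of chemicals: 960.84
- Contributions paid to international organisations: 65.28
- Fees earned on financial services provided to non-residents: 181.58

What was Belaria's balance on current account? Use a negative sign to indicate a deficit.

Goods: -785.01 - 2937.52 - 657.30 - 960.84 + 620.69 - 1432.29 = -6152.27
Services: -344.26 - 69.60 + 181.58 = -232.28
Primary income: 204.89 + 415.22 = 620.11
Secondary income: -65.28 - 250.06 + 409.86 = 94.52
Current account = (-6152.27) + (-232.28) + 620.11 + 94.52 = -5669.92
(Excluded from the current account — financial account: foreign purchases of domestic corporate bonds 1149.77, increase in resident deposits held at foreign banks 364.13, domestic pension funds' purchases of foreign equities 405.04.)

-5669.92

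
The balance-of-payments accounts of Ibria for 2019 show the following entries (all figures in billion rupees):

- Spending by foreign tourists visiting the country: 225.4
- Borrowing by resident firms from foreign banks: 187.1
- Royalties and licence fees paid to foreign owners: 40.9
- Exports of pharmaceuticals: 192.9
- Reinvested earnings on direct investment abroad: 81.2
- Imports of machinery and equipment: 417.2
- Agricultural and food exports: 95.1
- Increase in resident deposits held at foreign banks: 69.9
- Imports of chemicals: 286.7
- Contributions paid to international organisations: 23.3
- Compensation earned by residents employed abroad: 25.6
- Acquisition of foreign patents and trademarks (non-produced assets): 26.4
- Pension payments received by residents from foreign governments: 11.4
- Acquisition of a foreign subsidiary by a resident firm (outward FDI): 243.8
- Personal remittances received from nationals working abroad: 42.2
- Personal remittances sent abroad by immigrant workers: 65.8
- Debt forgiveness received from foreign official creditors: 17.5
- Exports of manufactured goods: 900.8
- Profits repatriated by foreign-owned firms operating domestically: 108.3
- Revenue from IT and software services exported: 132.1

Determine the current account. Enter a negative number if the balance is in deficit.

Goods: 95.1 + 900.8 - 417.2 - 286.7 + 192.9 = 484.9
Services: 132.1 + 225.4 - 40.9 = 316.6
Primary income: -108.3 + 81.2 + 25.6 = -1.5
Secondary income: 11.4 - 65.8 + 42.2 - 23.3 = -35.5
Current account = 484.9 + 316.6 + (-1.5) + (-35.5) = 764.5
(Excluded from the current account — financial account: borrowing by resident firms from foreign banks 187.1, increase in resident deposits held at foreign banks 69.9, acquisition of a foreign subsidiary by a resident firm (outward FDI) 243.8; capital account: acquisition of foreign patents and trademarks (non-produced assets) 26.4, debt forgiveness received from foreign official creditors 17.5.)

764.5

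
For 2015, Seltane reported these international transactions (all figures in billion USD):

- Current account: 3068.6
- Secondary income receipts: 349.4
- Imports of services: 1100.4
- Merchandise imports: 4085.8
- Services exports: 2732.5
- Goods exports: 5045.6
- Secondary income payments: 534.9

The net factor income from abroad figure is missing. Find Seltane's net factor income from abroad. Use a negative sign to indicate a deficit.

Current account = goods balance + services balance + net primary income + net secondary income
Sum of the known components = 2406.4
Net factor income from abroad = CA - (known components) = 3068.6 - 2406.4 = 662.2

662.2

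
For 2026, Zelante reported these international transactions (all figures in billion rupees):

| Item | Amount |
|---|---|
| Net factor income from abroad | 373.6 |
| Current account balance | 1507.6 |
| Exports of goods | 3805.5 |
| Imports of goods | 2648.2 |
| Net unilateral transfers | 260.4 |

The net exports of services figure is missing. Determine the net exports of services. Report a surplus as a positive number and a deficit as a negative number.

-283.7

Current account = goods balance + services balance + net primary income + net secondary income
Sum of the known components = 1791.3
Net exports of services = CA - (known components) = 1507.6 - 1791.3 = -283.7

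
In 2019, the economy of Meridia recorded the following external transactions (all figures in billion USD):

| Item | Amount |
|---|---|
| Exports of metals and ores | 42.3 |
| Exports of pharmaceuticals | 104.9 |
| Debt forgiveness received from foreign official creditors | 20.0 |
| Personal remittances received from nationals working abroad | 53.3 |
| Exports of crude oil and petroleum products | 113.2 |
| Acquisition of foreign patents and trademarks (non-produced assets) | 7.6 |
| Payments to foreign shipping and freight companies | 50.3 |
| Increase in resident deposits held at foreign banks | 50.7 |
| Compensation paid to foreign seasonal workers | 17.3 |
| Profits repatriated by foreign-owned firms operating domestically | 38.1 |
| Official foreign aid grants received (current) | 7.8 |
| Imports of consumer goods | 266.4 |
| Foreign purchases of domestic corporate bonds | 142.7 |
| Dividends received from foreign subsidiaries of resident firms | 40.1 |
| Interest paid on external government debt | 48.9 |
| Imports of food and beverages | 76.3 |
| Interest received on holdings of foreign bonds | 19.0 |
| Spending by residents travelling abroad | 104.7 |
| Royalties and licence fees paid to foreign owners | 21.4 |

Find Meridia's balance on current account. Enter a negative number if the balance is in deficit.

Goods: -76.3 + 42.3 + 113.2 - 266.4 + 104.9 = -82.3
Services: -104.7 - 21.4 - 50.3 = -176.4
Primary income: 19.0 + 40.1 - 48.9 - 17.3 - 38.1 = -45.2
Secondary income: 53.3 + 7.8 = 61.1
Current account = (-82.3) + (-176.4) + (-45.2) + 61.1 = -242.8
(Excluded from the current account — capital account: debt forgiveness received from foreign official creditors 20.0, acquisition of foreign patents and trademarks (non-produced assets) 7.6; financial account: increase in resident deposits held at foreign banks 50.7, foreign purchases of domestic corporate bonds 142.7.)

-242.8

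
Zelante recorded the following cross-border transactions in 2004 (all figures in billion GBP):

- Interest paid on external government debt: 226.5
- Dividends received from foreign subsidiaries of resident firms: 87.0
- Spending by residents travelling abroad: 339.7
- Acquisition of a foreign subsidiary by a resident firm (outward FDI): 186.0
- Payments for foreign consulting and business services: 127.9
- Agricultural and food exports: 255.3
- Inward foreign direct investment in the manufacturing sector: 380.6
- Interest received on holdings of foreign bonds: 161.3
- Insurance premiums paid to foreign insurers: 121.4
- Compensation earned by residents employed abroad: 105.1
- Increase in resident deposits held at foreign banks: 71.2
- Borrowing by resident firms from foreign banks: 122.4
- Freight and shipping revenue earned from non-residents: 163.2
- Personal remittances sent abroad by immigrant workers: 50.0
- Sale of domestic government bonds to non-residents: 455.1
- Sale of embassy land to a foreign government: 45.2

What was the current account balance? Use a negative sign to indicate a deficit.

-93.6

Goods: 255.3
Services: -127.9 - 339.7 - 121.4 + 163.2 = -425.8
Primary income: 161.3 + 105.1 - 226.5 + 87.0 = 126.9
Secondary income: -50.0
Current account = 255.3 + (-425.8) + 126.9 + (-50.0) = -93.6
(Excluded from the current account — financial account: acquisition of a foreign subsidiary by a resident firm (outward FDI) 186.0, inward foreign direct investment in the manufacturing sector 380.6, increase in resident deposits held at foreign banks 71.2, borrowing by resident firms from foreign banks 122.4, sale of domestic government bonds to non-residents 455.1; capital account: sale of embassy land to a foreign government 45.2.)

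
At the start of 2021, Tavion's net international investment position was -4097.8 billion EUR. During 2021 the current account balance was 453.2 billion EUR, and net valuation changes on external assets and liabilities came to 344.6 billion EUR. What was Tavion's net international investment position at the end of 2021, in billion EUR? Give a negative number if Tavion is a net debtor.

-3300.0

Change in NIIP = current account + net valuation change = 453.2 + 344.6 = 797.8
End-of-year NIIP = -4097.8 + 797.8 = -3300.0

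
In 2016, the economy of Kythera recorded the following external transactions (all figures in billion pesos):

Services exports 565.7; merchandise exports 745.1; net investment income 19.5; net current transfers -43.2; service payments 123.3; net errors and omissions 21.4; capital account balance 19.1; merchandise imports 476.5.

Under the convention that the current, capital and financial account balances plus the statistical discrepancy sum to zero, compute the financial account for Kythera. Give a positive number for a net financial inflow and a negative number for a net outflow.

Goods balance = 745.1 - 476.5 = 268.6
Services balance = 565.7 - 123.3 = 442.4
Trade balance (goods + services) = 268.6 + 442.4 = 711.0
Net primary income = 19.5
Net secondary income = -43.2
Current account = 711.0 + 19.5 + (-43.2) = 687.3
Financial account = -(687.3 + 19.1 + 21.4) = -727.8

-727.8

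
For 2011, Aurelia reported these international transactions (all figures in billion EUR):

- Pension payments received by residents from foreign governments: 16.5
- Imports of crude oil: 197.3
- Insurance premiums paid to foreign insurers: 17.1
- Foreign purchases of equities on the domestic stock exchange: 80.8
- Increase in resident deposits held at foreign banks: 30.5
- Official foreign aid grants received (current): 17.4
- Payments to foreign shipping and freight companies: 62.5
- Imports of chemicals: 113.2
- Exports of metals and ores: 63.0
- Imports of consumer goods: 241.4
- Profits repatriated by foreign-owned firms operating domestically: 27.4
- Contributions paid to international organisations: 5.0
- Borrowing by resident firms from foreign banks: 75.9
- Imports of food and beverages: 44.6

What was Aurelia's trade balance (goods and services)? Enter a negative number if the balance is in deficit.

Goods: -197.3 - 44.6 - 241.4 + 63.0 - 113.2 = -533.5
Services: -62.5 - 17.1 = -79.6
Trade balance = -533.5 + (-79.6) = -613.1
(Excluded from the trade balance — secondary income: pension payments received by residents from foreign governments 16.5, official foreign aid grants received (current) 17.4, contributions paid to international organisations 5.0; financial account: foreign purchases of equities on the domestic stock exchange 80.8, increase in resident deposits held at foreign banks 30.5, borrowing by resident firms from foreign banks 75.9; primary income: profits repatriated by foreign-owned firms operating domestically 27.4.)

-613.1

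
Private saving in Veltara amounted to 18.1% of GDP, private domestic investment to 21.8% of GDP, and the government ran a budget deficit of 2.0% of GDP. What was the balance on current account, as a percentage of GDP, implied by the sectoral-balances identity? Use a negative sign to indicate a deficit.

By the sectoral-balances identity, CA = (S_private - I) + (T - G).
Private balance = 18.1 - 21.8 = -3.7
Government balance (T - G) = -2.0
CA = -3.7 + (-2.0) = -5.7

-5.7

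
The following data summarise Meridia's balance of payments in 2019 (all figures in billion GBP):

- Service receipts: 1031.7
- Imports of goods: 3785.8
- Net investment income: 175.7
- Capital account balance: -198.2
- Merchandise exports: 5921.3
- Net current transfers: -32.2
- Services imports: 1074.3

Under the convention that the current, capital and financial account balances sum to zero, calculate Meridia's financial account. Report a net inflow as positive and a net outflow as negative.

-2038.2

Goods balance = 5921.3 - 3785.8 = 2135.5
Services balance = 1031.7 - 1074.3 = -42.6
Trade balance (goods + services) = 2135.5 + (-42.6) = 2092.9
Net primary income = 175.7
Net secondary income = -32.2
Current account = 2092.9 + 175.7 + (-32.2) = 2236.4
Financial account = -(2236.4 + (-198.2)) = -2038.2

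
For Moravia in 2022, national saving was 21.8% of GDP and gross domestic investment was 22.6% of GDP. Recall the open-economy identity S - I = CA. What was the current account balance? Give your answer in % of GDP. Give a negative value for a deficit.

S - I = CA (net lending to the rest of the world).
CA = S - I = 21.8 - 22.6 = -0.8

-0.8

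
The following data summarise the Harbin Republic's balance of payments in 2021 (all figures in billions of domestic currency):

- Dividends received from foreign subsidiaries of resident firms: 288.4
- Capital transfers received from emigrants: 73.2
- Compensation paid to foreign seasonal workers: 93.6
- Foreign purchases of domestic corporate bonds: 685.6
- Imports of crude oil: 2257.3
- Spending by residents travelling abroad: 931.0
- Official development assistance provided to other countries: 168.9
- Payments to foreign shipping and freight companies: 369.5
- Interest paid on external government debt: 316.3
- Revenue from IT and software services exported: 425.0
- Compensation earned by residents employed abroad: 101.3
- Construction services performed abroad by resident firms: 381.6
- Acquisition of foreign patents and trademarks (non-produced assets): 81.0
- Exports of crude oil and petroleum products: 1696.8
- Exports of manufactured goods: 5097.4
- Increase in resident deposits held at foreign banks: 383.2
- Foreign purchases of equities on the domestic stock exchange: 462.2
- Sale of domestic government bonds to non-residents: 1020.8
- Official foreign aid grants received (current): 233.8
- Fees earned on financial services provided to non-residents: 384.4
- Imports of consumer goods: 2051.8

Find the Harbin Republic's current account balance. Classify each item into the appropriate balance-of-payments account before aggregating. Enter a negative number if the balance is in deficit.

Goods: -2051.8 + 5097.4 + 1696.8 - 2257.3 = 2485.1
Services: 425.0 - 369.5 - 931.0 + 384.4 + 381.6 = -109.5
Primary income: -93.6 - 316.3 + 288.4 + 101.3 = -20.2
Secondary income: -168.9 + 233.8 = 64.9
Current account = 2485.1 + (-109.5) + (-20.2) + 64.9 = 2420.3
(Excluded from the current account — capital account: capital transfers received from emigrants 73.2, acquisition of foreign patents and trademarks (non-produced assets) 81.0; financial account: foreign purchases of domestic corporate bonds 685.6, increase in resident deposits held at foreign banks 383.2, foreign purchases of equities on the domestic stock exchange 462.2, sale of domestic government bonds to non-residents 1020.8.)

2420.3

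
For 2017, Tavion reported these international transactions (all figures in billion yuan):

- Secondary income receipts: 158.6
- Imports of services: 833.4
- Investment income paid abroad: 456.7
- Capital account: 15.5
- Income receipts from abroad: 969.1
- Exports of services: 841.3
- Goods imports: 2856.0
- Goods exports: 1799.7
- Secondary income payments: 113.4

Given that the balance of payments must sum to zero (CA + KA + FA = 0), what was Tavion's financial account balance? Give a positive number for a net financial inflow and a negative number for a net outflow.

Goods balance = 1799.7 - 2856.0 = -1056.3
Services balance = 841.3 - 833.4 = 7.9
Trade balance (goods + services) = -1056.3 + 7.9 = -1048.4
Net primary income = 969.1 - 456.7 = 512.4
Net secondary income = 158.6 - 113.4 = 45.2
Current account = -1048.4 + 512.4 + 45.2 = -490.8
Financial account = -(-490.8 + 15.5) = 475.3

475.3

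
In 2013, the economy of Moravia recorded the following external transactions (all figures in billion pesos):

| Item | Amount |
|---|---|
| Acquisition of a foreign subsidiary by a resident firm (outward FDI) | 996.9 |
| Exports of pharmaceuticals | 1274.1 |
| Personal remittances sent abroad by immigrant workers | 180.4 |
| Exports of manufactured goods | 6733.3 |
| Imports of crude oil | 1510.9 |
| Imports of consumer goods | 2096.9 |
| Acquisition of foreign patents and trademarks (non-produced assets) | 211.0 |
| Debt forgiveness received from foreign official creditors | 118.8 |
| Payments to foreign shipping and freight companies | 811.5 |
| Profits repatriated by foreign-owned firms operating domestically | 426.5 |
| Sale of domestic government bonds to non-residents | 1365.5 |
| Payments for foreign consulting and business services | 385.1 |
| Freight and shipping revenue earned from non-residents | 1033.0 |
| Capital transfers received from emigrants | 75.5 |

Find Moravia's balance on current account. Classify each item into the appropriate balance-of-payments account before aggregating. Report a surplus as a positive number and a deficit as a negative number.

Goods: -1510.9 + 1274.1 + 6733.3 - 2096.9 = 4399.6
Services: -811.5 + 1033.0 - 385.1 = -163.6
Primary income: -426.5
Secondary income: -180.4
Current account = 4399.6 + (-163.6) + (-426.5) + (-180.4) = 3629.1
(Excluded from the current account — financial account: acquisition of a foreign subsidiary by a resident firm (outward FDI) 996.9, sale of domestic government bonds to non-residents 1365.5; capital account: acquisition of foreign patents and trademarks (non-produced assets) 211.0, debt forgiveness received from foreign official creditors 118.8, capital transfers received from emigrants 75.5.)

3629.1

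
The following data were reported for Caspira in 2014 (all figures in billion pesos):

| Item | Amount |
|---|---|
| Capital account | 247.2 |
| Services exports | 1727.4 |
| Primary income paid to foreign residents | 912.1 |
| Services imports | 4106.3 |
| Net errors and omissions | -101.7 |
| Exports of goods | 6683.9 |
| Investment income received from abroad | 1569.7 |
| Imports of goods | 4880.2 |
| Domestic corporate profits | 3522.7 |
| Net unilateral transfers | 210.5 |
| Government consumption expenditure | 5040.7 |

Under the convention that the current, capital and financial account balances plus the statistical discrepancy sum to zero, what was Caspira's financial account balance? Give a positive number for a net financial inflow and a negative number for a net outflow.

-438.4

Goods balance = 6683.9 - 4880.2 = 1803.7
Services balance = 1727.4 - 4106.3 = -2378.9
Trade balance (goods + services) = 1803.7 + (-2378.9) = -575.2
Net primary income = 1569.7 - 912.1 = 657.6
Net secondary income = 210.5
Current account = -575.2 + 657.6 + 210.5 = 292.9
Financial account = -(292.9 + 247.2 + (-101.7)) = -438.4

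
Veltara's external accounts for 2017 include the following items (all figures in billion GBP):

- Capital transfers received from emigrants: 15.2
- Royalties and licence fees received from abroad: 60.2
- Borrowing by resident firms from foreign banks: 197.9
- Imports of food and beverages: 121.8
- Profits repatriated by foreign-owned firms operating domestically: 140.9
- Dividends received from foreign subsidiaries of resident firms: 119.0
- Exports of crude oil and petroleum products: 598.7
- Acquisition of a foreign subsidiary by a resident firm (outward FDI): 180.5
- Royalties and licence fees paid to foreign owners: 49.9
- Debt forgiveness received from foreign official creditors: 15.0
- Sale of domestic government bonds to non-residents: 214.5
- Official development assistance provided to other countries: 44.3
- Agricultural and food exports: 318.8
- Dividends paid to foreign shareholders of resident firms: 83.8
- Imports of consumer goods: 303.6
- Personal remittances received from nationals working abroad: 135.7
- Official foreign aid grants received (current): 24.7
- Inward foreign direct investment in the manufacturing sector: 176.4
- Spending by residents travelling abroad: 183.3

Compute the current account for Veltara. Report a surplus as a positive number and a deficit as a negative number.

Goods: -303.6 - 121.8 + 318.8 + 598.7 = 492.1
Services: -49.9 + 60.2 - 183.3 = -173.0
Primary income: 119.0 - 140.9 - 83.8 = -105.7
Secondary income: 135.7 + 24.7 - 44.3 = 116.1
Current account = 492.1 + (-173.0) + (-105.7) + 116.1 = 329.5
(Excluded from the current account — capital account: capital transfers received from emigrants 15.2, debt forgiveness received from foreign official creditors 15.0; financial account: borrowing by resident firms from foreign banks 197.9, acquisition of a foreign subsidiary by a resident firm (outward FDI) 180.5, sale of domestic government bonds to non-residents 214.5, inward foreign direct investment in the manufacturing sector 176.4.)

329.5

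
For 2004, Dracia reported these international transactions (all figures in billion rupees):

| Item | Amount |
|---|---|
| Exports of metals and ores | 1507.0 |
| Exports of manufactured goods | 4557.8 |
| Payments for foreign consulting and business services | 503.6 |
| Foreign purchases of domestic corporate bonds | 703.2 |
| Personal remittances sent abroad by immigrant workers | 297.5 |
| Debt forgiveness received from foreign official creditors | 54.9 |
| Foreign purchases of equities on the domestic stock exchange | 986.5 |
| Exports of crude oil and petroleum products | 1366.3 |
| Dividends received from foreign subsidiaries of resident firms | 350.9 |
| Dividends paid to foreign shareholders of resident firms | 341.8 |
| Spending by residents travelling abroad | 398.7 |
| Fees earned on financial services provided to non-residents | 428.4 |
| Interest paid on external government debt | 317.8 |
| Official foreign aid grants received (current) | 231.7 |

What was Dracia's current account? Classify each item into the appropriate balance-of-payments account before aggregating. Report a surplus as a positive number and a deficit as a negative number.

Goods: 4557.8 + 1366.3 + 1507.0 = 7431.1
Services: 428.4 - 503.6 - 398.7 = -473.9
Primary income: -341.8 - 317.8 + 350.9 = -308.7
Secondary income: -297.5 + 231.7 = -65.8
Current account = 7431.1 + (-473.9) + (-308.7) + (-65.8) = 6582.7
(Excluded from the current account — financial account: foreign purchases of domestic corporate bonds 703.2, foreign purchases of equities on the domestic stock exchange 986.5; capital account: debt forgiveness received from foreign official creditors 54.9.)

6582.7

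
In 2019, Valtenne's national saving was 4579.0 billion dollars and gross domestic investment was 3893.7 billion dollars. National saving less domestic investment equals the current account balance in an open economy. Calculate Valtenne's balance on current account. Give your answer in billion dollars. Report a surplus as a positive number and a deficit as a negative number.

685.3

S - I = CA (net lending to the rest of the world).
CA = S - I = 4579.0 - 3893.7 = 685.3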